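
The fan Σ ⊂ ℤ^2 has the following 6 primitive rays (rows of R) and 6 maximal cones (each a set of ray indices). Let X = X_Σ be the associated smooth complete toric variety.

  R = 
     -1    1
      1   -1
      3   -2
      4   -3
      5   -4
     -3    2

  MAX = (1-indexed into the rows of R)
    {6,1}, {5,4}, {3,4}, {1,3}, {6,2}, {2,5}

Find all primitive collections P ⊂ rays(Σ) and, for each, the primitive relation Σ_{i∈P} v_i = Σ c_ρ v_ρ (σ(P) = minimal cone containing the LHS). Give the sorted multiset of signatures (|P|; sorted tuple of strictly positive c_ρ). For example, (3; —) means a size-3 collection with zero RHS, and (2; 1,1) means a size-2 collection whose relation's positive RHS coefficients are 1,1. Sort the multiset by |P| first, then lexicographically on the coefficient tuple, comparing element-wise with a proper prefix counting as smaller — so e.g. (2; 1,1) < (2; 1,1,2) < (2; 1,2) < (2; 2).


9 collections generate NE(X_Σ); each relation:

  P = {1,2}:  v_{1} + v_{2} = 0  ⇒ sig = (2; —)
  P = {3,6}:  v_{3} + v_{6} = 0  ⇒ sig = (2; —)
  P = {1,4}:  v_{1} + v_{4} = v_{3}  ⇒ sig = (2; 1)
  P = {1,5}:  v_{1} + v_{5} = v_{4}  ⇒ sig = (2; 1)
  P = {2,3}:  v_{2} + v_{3} = v_{4}  ⇒ sig = (2; 1)
  P = {2,4}:  v_{2} + v_{4} = v_{5}  ⇒ sig = (2; 1)
  P = {4,6}:  v_{4} + v_{6} = v_{2}  ⇒ sig = (2; 1)
  P = {3,5}:  v_{3} + v_{5} = 2·v_{4}  ⇒ sig = (2; 2)
  P = {5,6}:  v_{5} + v_{6} = 2·v_{2}  ⇒ sig = (2; 2)

Signatures (|P|; sorted positive RHS coefficients), sorted:
    (2; —)
    (2; —)
    (2; 1)
    (2; 1)
    (2; 1)
    (2; 1)
    (2; 1)
    (2; 2)
    (2; 2)


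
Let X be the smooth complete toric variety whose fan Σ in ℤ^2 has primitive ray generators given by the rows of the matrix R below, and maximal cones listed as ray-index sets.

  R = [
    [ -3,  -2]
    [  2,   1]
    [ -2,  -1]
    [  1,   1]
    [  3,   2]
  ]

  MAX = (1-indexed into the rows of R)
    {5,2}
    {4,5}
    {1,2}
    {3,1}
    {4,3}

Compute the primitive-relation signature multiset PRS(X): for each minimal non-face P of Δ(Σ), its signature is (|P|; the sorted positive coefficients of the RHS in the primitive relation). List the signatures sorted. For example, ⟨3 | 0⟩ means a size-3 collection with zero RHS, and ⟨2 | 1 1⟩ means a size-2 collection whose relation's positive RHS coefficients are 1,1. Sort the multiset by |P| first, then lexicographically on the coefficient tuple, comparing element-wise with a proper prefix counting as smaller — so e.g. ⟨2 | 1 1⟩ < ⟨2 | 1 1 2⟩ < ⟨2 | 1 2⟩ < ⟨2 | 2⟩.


The 5 primitive collections of Σ (r=5, n=2):

  {1,5}:  v_{1} + v_{5} = 0 — sig = ⟨2 | 0⟩
  {2,3}:  v_{2} + v_{3} = 0 — sig = ⟨2 | 0⟩
  {1,4}:  v_{1} + v_{4} = v_{3} — sig = ⟨2 | 1⟩
  {2,4}:  v_{2} + v_{4} = v_{5} — sig = ⟨2 | 1⟩
  {3,5}:  v_{3} + v_{5} = v_{4} — sig = ⟨2 | 1⟩

so the primitive-relation signature multiset is
    |P|=2: 5 collections, coeffs (), (), (1), (1), (1)


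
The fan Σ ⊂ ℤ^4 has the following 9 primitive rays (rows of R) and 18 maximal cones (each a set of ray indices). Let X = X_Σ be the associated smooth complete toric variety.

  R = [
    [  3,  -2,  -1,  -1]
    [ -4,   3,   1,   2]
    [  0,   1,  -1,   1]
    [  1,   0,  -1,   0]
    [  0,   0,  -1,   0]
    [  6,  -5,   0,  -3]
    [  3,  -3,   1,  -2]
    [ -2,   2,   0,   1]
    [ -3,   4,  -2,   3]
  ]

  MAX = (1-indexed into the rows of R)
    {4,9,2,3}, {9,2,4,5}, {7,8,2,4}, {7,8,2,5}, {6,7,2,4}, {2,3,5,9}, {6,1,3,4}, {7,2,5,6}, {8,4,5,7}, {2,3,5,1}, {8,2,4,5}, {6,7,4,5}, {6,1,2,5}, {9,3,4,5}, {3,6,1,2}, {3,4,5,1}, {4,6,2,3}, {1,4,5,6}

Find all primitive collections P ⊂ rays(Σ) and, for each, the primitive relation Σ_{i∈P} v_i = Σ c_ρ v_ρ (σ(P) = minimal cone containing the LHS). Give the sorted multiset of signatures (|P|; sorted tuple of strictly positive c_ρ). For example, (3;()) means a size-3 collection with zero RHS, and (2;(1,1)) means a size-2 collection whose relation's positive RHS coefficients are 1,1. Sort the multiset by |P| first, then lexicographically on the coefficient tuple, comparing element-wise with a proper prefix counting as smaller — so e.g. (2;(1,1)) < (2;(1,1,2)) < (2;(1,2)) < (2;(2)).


|primitive collections| = 14. Relations:

  {1,7}:  v_{1} + v_{7} = v_{6}  ⇒ sig = (2;(1))
  {1,8}:  v_{1} + v_{8} = v_{4}  ⇒ sig = (2;(1))
  {7,9}:  v_{7} + v_{9} = v_{3}  ⇒ sig = (2;(1))
  {6,8}:  v_{6} + v_{8} = v_{4} + v_{7}  ⇒ sig = (2;(1,1))
  {6,9}:  v_{6} + v_{9} = v_{1} + v_{3}  ⇒ sig = (2;(1,1))
  {3,7}:  v_{3} + v_{7} = v_{2} + v_{4} + v_{6}  ⇒ sig = (2;(1,1,1))
  {1,9}:  v_{1} + v_{9} = 2·v_{3} + v_{5}  ⇒ sig = (2;(1,2))
  {3,8}:  v_{3} + v_{8} = v_{2} + 2·v_{4}  ⇒ sig = (2;(1,2))
  {8,9}:  v_{8} + v_{9} = 2·v_{2} + 3·v_{4} + v_{5}  ⇒ sig = (2;(1,2,3))
  {1,2,4}:  v_{1} + v_{2} + v_{4} = v_{3}  ⇒ sig = (3;(1))
  {3,5,6}:  v_{3} + v_{5} + v_{6} = 2·v_{1}  ⇒ sig = (3;(2))
  {2,4,5,7}:  v_{2} + v_{4} + v_{5} + v_{7} = 0  ⇒ sig = (4;())
  {2,3,4,5}:  v_{2} + v_{3} + v_{4} + v_{5} = v_{9}  ⇒ sig = (4;(1))
  {2,4,5,6}:  v_{2} + v_{4} + v_{5} + v_{6} = v_{1}  ⇒ sig = (4;(1))

Hence PRS(X_Σ) =
[(2;(1)), (2;(1)), (2;(1)), (2;(1,1)), (2;(1,1)), (2;(1,1,1)), (2;(1,2)), (2;(1,2)), (2;(1,2,3)), (3;(1)), (3;(2)), (4;()), (4;(1)), (4;(1))]


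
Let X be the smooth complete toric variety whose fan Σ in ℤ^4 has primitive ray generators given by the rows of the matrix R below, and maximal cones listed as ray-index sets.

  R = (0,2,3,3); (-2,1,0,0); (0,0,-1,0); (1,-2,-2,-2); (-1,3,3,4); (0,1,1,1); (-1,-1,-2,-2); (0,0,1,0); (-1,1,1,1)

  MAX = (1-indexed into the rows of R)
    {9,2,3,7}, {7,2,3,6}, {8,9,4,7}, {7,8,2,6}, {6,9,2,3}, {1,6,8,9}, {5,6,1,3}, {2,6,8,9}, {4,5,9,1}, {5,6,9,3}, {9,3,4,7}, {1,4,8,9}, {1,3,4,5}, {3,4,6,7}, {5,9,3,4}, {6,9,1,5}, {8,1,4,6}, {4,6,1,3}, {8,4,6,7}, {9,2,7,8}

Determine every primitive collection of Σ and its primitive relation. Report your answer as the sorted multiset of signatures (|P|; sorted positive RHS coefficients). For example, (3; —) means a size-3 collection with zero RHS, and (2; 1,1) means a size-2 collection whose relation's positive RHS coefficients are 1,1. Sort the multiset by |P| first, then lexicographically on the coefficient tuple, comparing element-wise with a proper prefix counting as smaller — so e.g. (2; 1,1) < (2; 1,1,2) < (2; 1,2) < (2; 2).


Minimal non-faces — 11 found among 9 rays, 20 max cones:

  • {3,8}:  v_{3} + v_{8} = 0 ; sig = (2; —)
  • {1,7}:  v_{1} + v_{7} = v_{9} ; sig = (2; 1)
  • {2,4}:  v_{2} + v_{4} = v_{7} ; sig = (2; 1)
  • {5,8}:  v_{5} + v_{8} = v_{1} + v_{9} ; sig = (2; 1,1)
  • {2,5}:  v_{2} + v_{5} = v_{3} + v_{6} + 3·v_{9} ; sig = (2; 1,1,3)
  • {1,2}:  v_{1} + v_{2} = v_{6} + 2·v_{9} ; sig = (2; 1,2)
  • {5,7}:  v_{5} + v_{7} = v_{3} + 2·v_{9} ; sig = (2; 1,2)
  • {4,6,9}:  v_{4} + v_{6} + v_{9} = 0 ; sig = (3; —)
  • {1,3,9}:  v_{1} + v_{3} + v_{9} = v_{5} ; sig = (3; 1)
  • {6,7,9}:  v_{6} + v_{7} + v_{9} = v_{2} ; sig = (3; 1)
  • {4,5,6}:  v_{4} + v_{5} + v_{6} = v_{1} + v_{3} ; sig = (3; 1,1)

Sorted signature multiset PRS(X):
    (2; —)
    (2; 1)
    (2; 1)
    (2; 1,1)
    (2; 1,1,3)
    (2; 1,2)
    (2; 1,2)
    (3; —)
    (3; 1)
    (3; 1)
    (3; 1,1)


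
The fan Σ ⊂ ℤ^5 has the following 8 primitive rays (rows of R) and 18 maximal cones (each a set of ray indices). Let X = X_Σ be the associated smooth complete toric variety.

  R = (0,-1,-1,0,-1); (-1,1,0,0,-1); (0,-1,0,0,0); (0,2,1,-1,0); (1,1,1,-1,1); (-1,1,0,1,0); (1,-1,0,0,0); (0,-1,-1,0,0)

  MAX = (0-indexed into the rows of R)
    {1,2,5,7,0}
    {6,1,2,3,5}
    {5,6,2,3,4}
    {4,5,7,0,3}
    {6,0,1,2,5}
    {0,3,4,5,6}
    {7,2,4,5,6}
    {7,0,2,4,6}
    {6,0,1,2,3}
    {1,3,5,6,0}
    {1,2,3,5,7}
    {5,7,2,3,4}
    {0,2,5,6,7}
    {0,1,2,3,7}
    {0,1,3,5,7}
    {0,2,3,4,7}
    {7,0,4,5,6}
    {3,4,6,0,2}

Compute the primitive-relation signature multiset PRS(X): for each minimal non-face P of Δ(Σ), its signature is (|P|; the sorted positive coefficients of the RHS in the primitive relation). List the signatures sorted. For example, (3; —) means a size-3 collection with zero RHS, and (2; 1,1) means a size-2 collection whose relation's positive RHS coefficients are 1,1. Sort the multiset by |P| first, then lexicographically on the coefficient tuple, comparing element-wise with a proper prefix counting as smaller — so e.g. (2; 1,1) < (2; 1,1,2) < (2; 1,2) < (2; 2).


Δ(Σ) — 8 vertices, 5 min non-faces:

  • {1,4}:  v_{1} + v_{4} = v_{3}  ⟹  sig = (2; 1)
  • {1,6,7}:  v_{1} + v_{6} + v_{7} = v_{0}  ⟹  sig = (3; 1)
  • {3,6,7}:  v_{3} + v_{6} + v_{7} = v_{0} + v_{4}  ⟹  sig = (3; 1,1)
  • {0,2,4,5}:  v_{0} + v_{2} + v_{4} + v_{5} = 0  ⟹  sig = (4; —)
  • {0,2,3,5}:  v_{0} + v_{2} + v_{3} + v_{5} = v_{1}  ⟹  sig = (4; 1)

Hence PRS(X_Σ) =
{ (2; 1),  (3; 1),  (3; 1,1),  (4; —),  (4; 1) }


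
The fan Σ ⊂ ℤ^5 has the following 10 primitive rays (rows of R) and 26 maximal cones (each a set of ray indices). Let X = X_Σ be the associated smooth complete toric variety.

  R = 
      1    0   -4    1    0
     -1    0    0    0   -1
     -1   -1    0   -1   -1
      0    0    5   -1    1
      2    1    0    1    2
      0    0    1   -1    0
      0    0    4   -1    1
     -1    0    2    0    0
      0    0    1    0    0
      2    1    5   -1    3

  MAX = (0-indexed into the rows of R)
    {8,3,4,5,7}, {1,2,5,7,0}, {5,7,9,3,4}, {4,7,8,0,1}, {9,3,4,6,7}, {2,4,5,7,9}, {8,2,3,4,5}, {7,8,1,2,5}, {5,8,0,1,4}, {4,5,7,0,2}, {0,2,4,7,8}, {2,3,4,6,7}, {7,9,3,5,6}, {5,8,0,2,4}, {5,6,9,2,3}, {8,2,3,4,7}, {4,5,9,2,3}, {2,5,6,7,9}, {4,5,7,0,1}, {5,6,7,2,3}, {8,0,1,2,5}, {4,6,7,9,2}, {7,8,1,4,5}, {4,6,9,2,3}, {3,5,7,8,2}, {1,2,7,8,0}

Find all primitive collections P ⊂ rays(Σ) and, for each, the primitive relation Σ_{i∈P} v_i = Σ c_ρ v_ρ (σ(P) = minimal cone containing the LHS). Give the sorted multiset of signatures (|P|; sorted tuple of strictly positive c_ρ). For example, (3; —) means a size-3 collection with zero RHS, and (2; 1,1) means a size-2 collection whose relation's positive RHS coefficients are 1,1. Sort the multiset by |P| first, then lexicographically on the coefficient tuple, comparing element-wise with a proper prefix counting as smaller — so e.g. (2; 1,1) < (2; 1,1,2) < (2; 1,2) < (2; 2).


Primitive collections (14):

  • {6,8}:  v_{6} + v_{8} = v_{3}  so sig = (2; 1)
  • {0,6}:  v_{0} + v_{6} = v_{2} + v_{4}  so sig = (2; 1,1)
  • {0,3}:  v_{0} + v_{3} = v_{2} + v_{4} + v_{8}  so sig = (2; 1,1,1)
  • {1,6}:  v_{1} + v_{6} = v_{5} + v_{7} + v_{8}  so sig = (2; 1,1,1)
  • {8,9}:  v_{8} + v_{9} = v_{3} + v_{4} + v_{5}  so sig = (2; 1,1,1)
  • {1,9}:  v_{1} + v_{9} = v_{4} + 2·v_{5} + v_{7} + v_{8}  so sig = (2; 1,1,1,2)
  • {0,9}:  v_{0} + v_{9} = v_{2} + 2·v_{4} + v_{5}  so sig = (2; 1,1,2)
  • {1,3}:  v_{1} + v_{3} = v_{5} + v_{7} + 2·v_{8}  so sig = (2; 1,1,2)
  • {1,2,4}:  v_{1} + v_{2} + v_{4} = 0  so sig = (3; —)
  • {4,5,6}:  v_{4} + v_{5} + v_{6} = v_{9}  so sig = (3; 1)
  • {0,5,7,8}:  v_{0} + v_{5} + v_{7} + v_{8} = 0  so sig = (4; —)
  • {2,3,7,9}:  v_{2} + v_{3} + v_{7} + v_{9} = 3·v_{6}  so sig = (4; 3)
  • {2,4,5,7,8}:  v_{2} + v_{4} + v_{5} + v_{7} + v_{8} = v_{6}  so sig = (5; 1)
  • {2,3,4,5,7}:  v_{2} + v_{3} + v_{4} + v_{5} + v_{7} = 2·v_{6}  so sig = (5; 2)

Sorted signature multiset PRS(X):
    (2; 1)
    (2; 1,1)
    (2; 1,1,1)
    (2; 1,1,1)
    (2; 1,1,1)
    (2; 1,1,1,2)
    (2; 1,1,2)
    (2; 1,1,2)
    (3; —)
    (3; 1)
    (4; —)
    (4; 3)
    (5; 1)
    (5; 2)


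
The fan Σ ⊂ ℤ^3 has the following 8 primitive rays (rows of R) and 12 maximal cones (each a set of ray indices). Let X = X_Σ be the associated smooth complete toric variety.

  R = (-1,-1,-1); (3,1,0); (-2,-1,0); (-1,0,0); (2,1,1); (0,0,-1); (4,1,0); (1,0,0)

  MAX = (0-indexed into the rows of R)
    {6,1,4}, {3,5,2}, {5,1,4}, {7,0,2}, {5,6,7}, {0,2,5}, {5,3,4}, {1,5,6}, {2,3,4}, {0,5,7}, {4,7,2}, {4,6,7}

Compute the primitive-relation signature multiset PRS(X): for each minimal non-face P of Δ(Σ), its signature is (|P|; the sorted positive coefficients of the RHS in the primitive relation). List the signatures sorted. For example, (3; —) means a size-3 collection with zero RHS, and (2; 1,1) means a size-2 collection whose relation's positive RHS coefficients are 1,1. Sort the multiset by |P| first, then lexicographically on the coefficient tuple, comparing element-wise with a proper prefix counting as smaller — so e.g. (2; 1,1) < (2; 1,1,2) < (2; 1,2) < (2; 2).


The 14 primitive collections of Σ (r=8, n=3):

  {3,7}:  v_{3} + v_{7} = 0 — sig = (2; —)
  {0,4}:  v_{0} + v_{4} = v_{7} — sig = (2; 1)
  {1,2}:  v_{1} + v_{2} = v_{7} — sig = (2; 1)
  {1,7}:  v_{1} + v_{7} = v_{6} — sig = (2; 1)
  {3,6}:  v_{3} + v_{6} = v_{1} — sig = (2; 1)
  {0,3}:  v_{0} + v_{3} = v_{2} + v_{5} — sig = (2; 1,1)
  {1,3}:  v_{1} + v_{3} = v_{4} + v_{5} — sig = (2; 1,1)
  {0,1}:  v_{0} + v_{1} = v_{5} + 2·v_{7} — sig = (2; 1,2)
  {0,6}:  v_{0} + v_{6} = v_{5} + 3·v_{7} — sig = (2; 1,3)
  {2,6}:  v_{2} + v_{6} = 2·v_{7} — sig = (2; 2)
  {2,4,5}:  v_{2} + v_{4} + v_{5} = 0 — sig = (3; —)
  {2,5,7}:  v_{2} + v_{5} + v_{7} = v_{0} — sig = (3; 1)
  {4,5,7}:  v_{4} + v_{5} + v_{7} = v_{1} — sig = (3; 1)
  {4,5,6}:  v_{4} + v_{5} + v_{6} = 2·v_{1} — sig = (3; 2)

so the primitive-relation signature multiset is
    (2; —)
    (2; 1)
    (2; 1)
    (2; 1)
    (2; 1)
    (2; 1,1)
    (2; 1,1)
    (2; 1,2)
    (2; 1,3)
    (2; 2)
    (3; —)
    (3; 1)
    (3; 1)
    (3; 2)


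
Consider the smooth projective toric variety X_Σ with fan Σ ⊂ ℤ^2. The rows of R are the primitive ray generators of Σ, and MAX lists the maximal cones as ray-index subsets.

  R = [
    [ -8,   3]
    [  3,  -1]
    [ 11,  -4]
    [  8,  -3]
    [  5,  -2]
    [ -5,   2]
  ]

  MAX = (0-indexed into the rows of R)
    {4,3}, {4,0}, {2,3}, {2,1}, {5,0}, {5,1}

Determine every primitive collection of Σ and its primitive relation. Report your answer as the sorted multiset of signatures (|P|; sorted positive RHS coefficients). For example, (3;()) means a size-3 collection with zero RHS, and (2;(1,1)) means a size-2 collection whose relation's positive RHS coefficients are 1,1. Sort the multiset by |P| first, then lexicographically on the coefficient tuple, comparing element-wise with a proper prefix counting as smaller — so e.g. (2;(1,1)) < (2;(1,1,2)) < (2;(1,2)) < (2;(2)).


9 collections generate NE(X_Σ); each relation:

  P = {0,3}:  v_{0} + v_{3} = 0 — sig = (2;())
  P = {4,5}:  v_{4} + v_{5} = 0 — sig = (2;())
  P = {0,1}:  v_{0} + v_{1} = v_{5} — sig = (2;(1))
  P = {0,2}:  v_{0} + v_{2} = v_{1} — sig = (2;(1))
  P = {1,3}:  v_{1} + v_{3} = v_{2} — sig = (2;(1))
  P = {1,4}:  v_{1} + v_{4} = v_{3} — sig = (2;(1))
  P = {3,5}:  v_{3} + v_{5} = v_{1} — sig = (2;(1))
  P = {2,4}:  v_{2} + v_{4} = 2·v_{3} — sig = (2;(2))
  P = {2,5}:  v_{2} + v_{5} = 2·v_{1} — sig = (2;(2))

so the primitive-relation signature multiset is
{ (2;()) ×2,  (2;(1)) ×5,  (2;(2)) ×2 }


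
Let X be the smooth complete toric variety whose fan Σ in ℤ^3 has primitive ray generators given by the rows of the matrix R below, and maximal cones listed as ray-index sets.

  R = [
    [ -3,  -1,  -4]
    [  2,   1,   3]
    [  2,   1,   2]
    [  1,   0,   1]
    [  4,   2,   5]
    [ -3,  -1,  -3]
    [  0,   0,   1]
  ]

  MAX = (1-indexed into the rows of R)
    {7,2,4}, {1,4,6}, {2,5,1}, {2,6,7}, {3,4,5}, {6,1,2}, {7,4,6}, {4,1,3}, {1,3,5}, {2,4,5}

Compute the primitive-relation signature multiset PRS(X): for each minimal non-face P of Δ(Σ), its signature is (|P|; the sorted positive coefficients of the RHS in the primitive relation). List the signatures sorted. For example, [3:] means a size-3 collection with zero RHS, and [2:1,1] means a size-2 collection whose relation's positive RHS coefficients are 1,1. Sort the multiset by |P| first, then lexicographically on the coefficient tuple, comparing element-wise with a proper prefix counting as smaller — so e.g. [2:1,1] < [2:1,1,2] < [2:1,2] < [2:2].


Δ(Σ) — 7 vertices, 9 min non-faces:

  P = {1,7}:  v_{1} + v_{7} = v_{6}  so sig = [2:1]
  P = {2,3}:  v_{2} + v_{3} = v_{5}  so sig = [2:1]
  P = {3,7}:  v_{3} + v_{7} = v_{2}  so sig = [2:1]
  P = {3,6}:  v_{3} + v_{6} = v_{1} + v_{2}  so sig = [2:1,1]
  P = {5,6}:  v_{5} + v_{6} = v_{1} + 2·v_{2}  so sig = [2:1,2]
  P = {5,7}:  v_{5} + v_{7} = 2·v_{2}  so sig = [2:2]
  P = {1,2,4}:  v_{1} + v_{2} + v_{4} = 0  so sig = [3:]
  P = {1,4,5}:  v_{1} + v_{4} + v_{5} = v_{3}  so sig = [3:1]
  P = {2,4,6}:  v_{2} + v_{4} + v_{6} = v_{7}  so sig = [3:1]

so the primitive-relation signature multiset is
    [2:1]
    [2:1]
    [2:1]
    [2:1,1]
    [2:1,2]
    [2:2]
    [3:]
    [3:1]
    [3:1]


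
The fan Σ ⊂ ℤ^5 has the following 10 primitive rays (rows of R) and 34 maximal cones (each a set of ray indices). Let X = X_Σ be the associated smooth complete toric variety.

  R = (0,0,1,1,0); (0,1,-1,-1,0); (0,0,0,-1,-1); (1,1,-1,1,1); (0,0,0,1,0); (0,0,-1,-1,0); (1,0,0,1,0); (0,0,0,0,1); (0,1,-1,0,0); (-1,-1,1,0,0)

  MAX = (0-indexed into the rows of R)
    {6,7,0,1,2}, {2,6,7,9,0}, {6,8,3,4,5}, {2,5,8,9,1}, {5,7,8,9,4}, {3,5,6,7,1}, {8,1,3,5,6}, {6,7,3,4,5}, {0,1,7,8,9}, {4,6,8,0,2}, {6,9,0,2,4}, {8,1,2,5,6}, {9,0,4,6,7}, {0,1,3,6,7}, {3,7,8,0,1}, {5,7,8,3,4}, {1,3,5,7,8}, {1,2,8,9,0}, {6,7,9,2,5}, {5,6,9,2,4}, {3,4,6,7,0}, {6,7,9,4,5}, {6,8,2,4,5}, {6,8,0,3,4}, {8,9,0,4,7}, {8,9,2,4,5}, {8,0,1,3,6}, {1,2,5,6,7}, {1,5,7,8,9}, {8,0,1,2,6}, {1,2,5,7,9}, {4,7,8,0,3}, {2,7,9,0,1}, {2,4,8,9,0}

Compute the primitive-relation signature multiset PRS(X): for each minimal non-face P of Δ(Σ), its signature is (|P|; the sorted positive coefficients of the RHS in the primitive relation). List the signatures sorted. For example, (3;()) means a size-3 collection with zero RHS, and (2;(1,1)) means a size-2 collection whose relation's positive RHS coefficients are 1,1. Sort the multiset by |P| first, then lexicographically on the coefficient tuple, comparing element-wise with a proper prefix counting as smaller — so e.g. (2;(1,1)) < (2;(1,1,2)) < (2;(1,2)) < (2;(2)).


9 minimal non-faces of Δ(Σ) (on 10 rays):

  • {0,5}:  v_{0} + v_{5} = 0  so sig = (2;())
  • {1,4}:  v_{1} + v_{4} = v_{8}  so sig = (2;(1))
  • {2,3}:  v_{2} + v_{3} = v_{1} + v_{6}  so sig = (2;(1,1))
  • {3,9}:  v_{3} + v_{9} = v_{4} + v_{7}  so sig = (2;(1,1))
  • {1,6,9}:  v_{1} + v_{6} + v_{9} = 0  so sig = (3;())
  • {2,4,7}:  v_{2} + v_{4} + v_{7} = 0  so sig = (3;())
  • {2,7,8}:  v_{2} + v_{7} + v_{8} = v_{1}  so sig = (3;(1))
  • {6,7,8}:  v_{6} + v_{7} + v_{8} = v_{3}  so sig = (3;(1))
  • {6,8,9}:  v_{6} + v_{8} + v_{9} = v_{4}  so sig = (3;(1))

Signatures (|P|; sorted positive RHS coefficients), sorted:
    |P|=2: 4 collections, coeffs (), (1), (1,1), (1,1)
    |P|=3: 5 collections, coeffs (), (), (1), (1), (1)


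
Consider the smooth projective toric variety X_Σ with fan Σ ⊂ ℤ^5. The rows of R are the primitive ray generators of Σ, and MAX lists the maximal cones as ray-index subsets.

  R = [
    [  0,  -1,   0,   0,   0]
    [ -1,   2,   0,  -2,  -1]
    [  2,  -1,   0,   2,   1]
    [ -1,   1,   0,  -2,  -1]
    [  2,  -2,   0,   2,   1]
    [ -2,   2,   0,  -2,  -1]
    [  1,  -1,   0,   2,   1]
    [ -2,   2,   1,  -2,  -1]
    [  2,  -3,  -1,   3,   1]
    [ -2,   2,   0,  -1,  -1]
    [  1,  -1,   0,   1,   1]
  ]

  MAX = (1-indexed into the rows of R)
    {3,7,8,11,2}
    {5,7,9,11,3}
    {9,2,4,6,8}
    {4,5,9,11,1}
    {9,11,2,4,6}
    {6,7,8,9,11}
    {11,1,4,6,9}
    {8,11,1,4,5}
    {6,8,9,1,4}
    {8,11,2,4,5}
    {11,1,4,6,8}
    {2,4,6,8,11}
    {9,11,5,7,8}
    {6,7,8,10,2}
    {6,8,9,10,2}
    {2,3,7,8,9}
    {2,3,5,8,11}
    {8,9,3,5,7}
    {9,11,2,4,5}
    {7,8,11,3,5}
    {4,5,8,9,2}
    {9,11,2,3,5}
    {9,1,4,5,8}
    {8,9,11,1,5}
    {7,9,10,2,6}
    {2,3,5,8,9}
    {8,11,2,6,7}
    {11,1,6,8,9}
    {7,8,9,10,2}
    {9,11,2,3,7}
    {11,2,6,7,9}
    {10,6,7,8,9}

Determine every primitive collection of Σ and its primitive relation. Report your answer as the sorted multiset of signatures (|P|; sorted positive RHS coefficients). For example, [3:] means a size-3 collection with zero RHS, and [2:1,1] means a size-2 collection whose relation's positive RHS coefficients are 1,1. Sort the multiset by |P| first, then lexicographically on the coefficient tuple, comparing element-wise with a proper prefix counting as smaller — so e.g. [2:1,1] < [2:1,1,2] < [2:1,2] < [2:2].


Primitive collections (17):

  P = {4,7}:  v_{4} + v_{7} = 0  ⟹  sig = [2:]
  P = {5,6}:  v_{5} + v_{6} = 0  ⟹  sig = [2:]
  P = {1,2}:  v_{1} + v_{2} = v_{4}  ⟹  sig = [2:1]
  P = {1,3}:  v_{1} + v_{3} = v_{5}  ⟹  sig = [2:1]
  P = {3,4}:  v_{3} + v_{4} = v_{2} + v_{5}  ⟹  sig = [2:1,1]
  P = {3,6}:  v_{3} + v_{6} = v_{2} + v_{7}  ⟹  sig = [2:1,1]
  P = {10,11}:  v_{10} + v_{11} = v_{6} + v_{7}  ⟹  sig = [2:1,1]
  P = {1,7}:  v_{1} + v_{7} = v_{8} + v_{9} + v_{11}  ⟹  sig = [2:1,1,1]
  P = {1,10}:  v_{1} + v_{10} = v_{6} + v_{8} + v_{9}  ⟹  sig = [2:1,1,1]
  P = {4,10}:  v_{4} + v_{10} = v_{2} + v_{6} + v_{8} + v_{9}  ⟹  sig = [2:1,1,1,1]
  P = {5,10}:  v_{5} + v_{10} = v_{2} + v_{7} + v_{8} + v_{9}  ⟹  sig = [2:1,1,1,1]
  P = {3,10}:  v_{3} + v_{10} = 2·v_{2} + 2·v_{7} + v_{8} + v_{9}  ⟹  sig = [2:1,1,2,2]
  P = {2,5,7}:  v_{2} + v_{5} + v_{7} = v_{3}  ⟹  sig = [3:1]
  P = {2,8,9,11}:  v_{2} + v_{8} + v_{9} + v_{11} = 0  ⟹  sig = [4:]
  P = {4,8,9,11}:  v_{4} + v_{8} + v_{9} + v_{11} = v_{1}  ⟹  sig = [4:1]
  P = {3,8,9,11}:  v_{3} + v_{8} + v_{9} + v_{11} = v_{5} + v_{7}  ⟹  sig = [4:1,1]
  P = {2,6,7,8,9}:  v_{2} + v_{6} + v_{7} + v_{8} + v_{9} = v_{10}  ⟹  sig = [5:1]

Hence PRS(X_Σ) =
[[2:], [2:], [2:1], [2:1], [2:1,1], [2:1,1], [2:1,1], [2:1,1,1], [2:1,1,1], [2:1,1,1,1], [2:1,1,1,1], [2:1,1,2,2], [3:1], [4:], [4:1], [4:1,1], [5:1]]


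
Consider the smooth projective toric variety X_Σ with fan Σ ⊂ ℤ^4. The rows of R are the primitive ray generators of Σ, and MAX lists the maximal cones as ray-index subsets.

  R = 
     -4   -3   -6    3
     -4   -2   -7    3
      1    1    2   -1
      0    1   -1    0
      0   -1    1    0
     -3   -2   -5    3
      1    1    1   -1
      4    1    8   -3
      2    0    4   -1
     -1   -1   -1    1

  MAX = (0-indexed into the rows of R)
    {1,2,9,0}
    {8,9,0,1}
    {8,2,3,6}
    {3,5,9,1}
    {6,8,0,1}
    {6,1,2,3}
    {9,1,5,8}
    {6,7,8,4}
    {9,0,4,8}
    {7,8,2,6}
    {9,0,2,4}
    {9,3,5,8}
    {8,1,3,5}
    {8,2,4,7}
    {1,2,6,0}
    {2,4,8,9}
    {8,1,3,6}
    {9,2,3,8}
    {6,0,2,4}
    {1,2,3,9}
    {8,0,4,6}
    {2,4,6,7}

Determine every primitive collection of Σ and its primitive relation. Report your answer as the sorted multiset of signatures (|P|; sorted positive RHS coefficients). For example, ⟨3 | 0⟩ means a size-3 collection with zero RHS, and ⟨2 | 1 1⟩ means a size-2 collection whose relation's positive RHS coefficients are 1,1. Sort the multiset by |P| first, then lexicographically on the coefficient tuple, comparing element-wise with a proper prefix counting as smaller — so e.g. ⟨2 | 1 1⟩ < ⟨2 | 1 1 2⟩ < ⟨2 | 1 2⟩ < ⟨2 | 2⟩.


Δ(Σ) — 10 vertices, 17 min non-faces:

  P={3,4}:  v_{3} + v_{4} = 0  →  sig = ⟨2 | 0⟩
  P={6,9}:  v_{6} + v_{9} = 0  →  sig = ⟨2 | 0⟩
  P={0,3}:  v_{0} + v_{3} = v_{1}  →  sig = ⟨2 | 1⟩
  P={1,4}:  v_{1} + v_{4} = v_{0}  →  sig = ⟨2 | 1⟩
  P={1,7}:  v_{1} + v_{7} = v_{4}  →  sig = ⟨2 | 1⟩
  P={5,7}:  v_{5} + v_{7} = v_{8} + v_{9}  →  sig = ⟨2 | 1 1⟩
  P={3,7}:  v_{3} + v_{7} = v_{2} + v_{6} + v_{8}  →  sig = ⟨2 | 1 1 1⟩
  P={4,5}:  v_{4} + v_{5} = v_{1} + v_{8} + v_{9}  →  sig = ⟨2 | 1 1 1⟩
  P={5,6}:  v_{5} + v_{6} = v_{1} + v_{3} + v_{8}  →  sig = ⟨2 | 1 1 1⟩
  P={7,9}:  v_{7} + v_{9} = v_{2} + v_{4} + v_{8}  →  sig = ⟨2 | 1 1 1⟩
  P={0,5}:  v_{0} + v_{5} = 2·v_{1} + v_{8} + v_{9}  →  sig = ⟨2 | 1 1 2⟩
  P={2,5}:  v_{2} + v_{5} = v_{3} + 2·v_{9}  →  sig = ⟨2 | 1 2⟩
  P={0,7}:  v_{0} + v_{7} = 2·v_{4}  →  sig = ⟨2 | 2⟩
  P={1,2,8}:  v_{1} + v_{2} + v_{8} = v_{9}  →  sig = ⟨3 | 1⟩
  P={0,2,8}:  v_{0} + v_{2} + v_{8} = v_{4} + v_{9}  →  sig = ⟨3 | 1 1⟩
  P={1,3,8,9}:  v_{1} + v_{3} + v_{8} + v_{9} = v_{5}  →  sig = ⟨4 | 1⟩
  P={2,4,6,8}:  v_{2} + v_{4} + v_{6} + v_{8} = v_{7}  →  sig = ⟨4 | 1⟩

so the primitive-relation signature multiset is
{ ⟨2 | 0⟩ ×2,  ⟨2 | 1⟩ ×3,  ⟨2 | 1 1⟩,  ⟨2 | 1 1 1⟩ ×4,  ⟨2 | 1 1 2⟩,  ⟨2 | 1 2⟩,  ⟨2 | 2⟩,  ⟨3 | 1⟩,  ⟨3 | 1 1⟩,  ⟨4 | 1⟩ ×2 }


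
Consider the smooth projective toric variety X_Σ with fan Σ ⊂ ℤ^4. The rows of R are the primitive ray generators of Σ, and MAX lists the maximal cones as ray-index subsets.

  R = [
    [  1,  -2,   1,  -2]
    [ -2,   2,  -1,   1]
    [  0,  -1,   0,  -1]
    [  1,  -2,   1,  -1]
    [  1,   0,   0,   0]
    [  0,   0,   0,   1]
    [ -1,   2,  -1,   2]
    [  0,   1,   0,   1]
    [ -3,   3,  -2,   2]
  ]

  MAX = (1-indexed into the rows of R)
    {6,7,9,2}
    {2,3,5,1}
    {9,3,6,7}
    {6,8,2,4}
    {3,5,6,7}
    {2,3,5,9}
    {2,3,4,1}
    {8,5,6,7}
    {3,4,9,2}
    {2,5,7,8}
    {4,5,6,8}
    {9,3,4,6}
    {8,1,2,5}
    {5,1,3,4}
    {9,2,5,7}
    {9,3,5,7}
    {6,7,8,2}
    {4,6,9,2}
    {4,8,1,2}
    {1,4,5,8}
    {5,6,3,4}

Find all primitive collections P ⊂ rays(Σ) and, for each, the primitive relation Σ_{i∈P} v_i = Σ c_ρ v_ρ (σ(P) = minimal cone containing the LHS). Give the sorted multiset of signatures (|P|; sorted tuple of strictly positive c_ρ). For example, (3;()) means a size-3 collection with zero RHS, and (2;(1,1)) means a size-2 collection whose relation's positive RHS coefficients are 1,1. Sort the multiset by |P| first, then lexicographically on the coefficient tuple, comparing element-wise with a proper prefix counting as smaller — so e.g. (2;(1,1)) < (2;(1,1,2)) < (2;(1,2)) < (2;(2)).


12 minimal non-faces of Δ(Σ) (on 9 rays):

  P = {1,7}:  v_{1} + v_{7} = 0  →  sig = (2;())
  P = {3,8}:  v_{3} + v_{8} = 0  →  sig = (2;())
  P = {1,6}:  v_{1} + v_{6} = v_{4}  →  sig = (2;(1))
  P = {4,7}:  v_{4} + v_{7} = v_{6}  →  sig = (2;(1))
  P = {1,9}:  v_{1} + v_{9} = v_{2} + v_{3}  →  sig = (2;(1,1))
  P = {8,9}:  v_{8} + v_{9} = v_{2} + v_{7}  →  sig = (2;(1,1))
  P = {2,4,5}:  v_{2} + v_{4} + v_{5} = 0  →  sig = (3;())
  P = {2,3,7}:  v_{2} + v_{3} + v_{7} = v_{9}  →  sig = (3;(1))
  P = {2,5,6}:  v_{2} + v_{5} + v_{6} = v_{7}  →  sig = (3;(1))
  P = {2,3,6}:  v_{2} + v_{3} + v_{6} = v_{4} + v_{9}  →  sig = (3;(1,1))
  P = {4,5,9}:  v_{4} + v_{5} + v_{9} = v_{3} + v_{7}  →  sig = (3;(1,1))
  P = {5,6,9}:  v_{5} + v_{6} + v_{9} = v_{3} + 2·v_{7}  →  sig = (3;(1,2))

so the primitive-relation signature multiset is
    (2;())
    (2;())
    (2;(1))
    (2;(1))
    (2;(1,1))
    (2;(1,1))
    (3;())
    (3;(1))
    (3;(1))
    (3;(1,1))
    (3;(1,1))
    (3;(1,2))


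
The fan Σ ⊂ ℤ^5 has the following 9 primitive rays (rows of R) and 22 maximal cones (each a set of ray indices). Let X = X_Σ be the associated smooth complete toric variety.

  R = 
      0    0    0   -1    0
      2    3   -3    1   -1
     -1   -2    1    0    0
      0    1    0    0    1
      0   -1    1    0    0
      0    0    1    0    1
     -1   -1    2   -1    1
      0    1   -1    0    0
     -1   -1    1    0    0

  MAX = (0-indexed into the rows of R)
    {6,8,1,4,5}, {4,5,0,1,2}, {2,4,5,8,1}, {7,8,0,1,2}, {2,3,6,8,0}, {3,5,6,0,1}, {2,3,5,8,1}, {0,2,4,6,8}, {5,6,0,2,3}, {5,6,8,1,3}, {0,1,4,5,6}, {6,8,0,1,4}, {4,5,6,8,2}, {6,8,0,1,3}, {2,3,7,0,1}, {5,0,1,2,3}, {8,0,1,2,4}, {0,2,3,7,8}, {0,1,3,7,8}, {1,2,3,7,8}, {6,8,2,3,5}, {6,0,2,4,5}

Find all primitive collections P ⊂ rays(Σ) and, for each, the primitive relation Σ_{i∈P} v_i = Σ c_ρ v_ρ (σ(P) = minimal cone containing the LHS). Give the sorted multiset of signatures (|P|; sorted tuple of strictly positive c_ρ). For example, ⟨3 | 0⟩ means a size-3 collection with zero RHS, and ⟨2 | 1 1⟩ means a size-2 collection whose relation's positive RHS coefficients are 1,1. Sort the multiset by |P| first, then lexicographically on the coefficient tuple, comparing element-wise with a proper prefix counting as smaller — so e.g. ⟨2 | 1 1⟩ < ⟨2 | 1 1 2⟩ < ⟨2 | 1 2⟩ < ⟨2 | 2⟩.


Minimal non-faces — 7 found among 9 rays, 22 max cones:

  • {4,7}:  v_{4} + v_{7} = 0  so sig = ⟨2 | 0⟩
  • {3,4}:  v_{3} + v_{4} = v_{5}  so sig = ⟨2 | 1⟩
  • {5,7}:  v_{5} + v_{7} = v_{3}  so sig = ⟨2 | 1⟩
  • {6,7}:  v_{6} + v_{7} = v_{0} + v_{3} + v_{8}  so sig = ⟨2 | 1 1 1⟩
  • {1,2,6}:  v_{1} + v_{2} + v_{6} = 0  so sig = ⟨3 | 0⟩
  • {0,5,8}:  v_{0} + v_{5} + v_{8} = v_{6}  so sig = ⟨3 | 1⟩
  • {0,1,2,3,8}:  v_{0} + v_{1} + v_{2} + v_{3} + v_{8} = v_{7}  so sig = ⟨5 | 1⟩

Hence PRS(X_Σ) =
    ⟨2 | 0⟩
    ⟨2 | 1⟩
    ⟨2 | 1⟩
    ⟨2 | 1 1 1⟩
    ⟨3 | 0⟩
    ⟨3 | 1⟩
    ⟨5 | 1⟩


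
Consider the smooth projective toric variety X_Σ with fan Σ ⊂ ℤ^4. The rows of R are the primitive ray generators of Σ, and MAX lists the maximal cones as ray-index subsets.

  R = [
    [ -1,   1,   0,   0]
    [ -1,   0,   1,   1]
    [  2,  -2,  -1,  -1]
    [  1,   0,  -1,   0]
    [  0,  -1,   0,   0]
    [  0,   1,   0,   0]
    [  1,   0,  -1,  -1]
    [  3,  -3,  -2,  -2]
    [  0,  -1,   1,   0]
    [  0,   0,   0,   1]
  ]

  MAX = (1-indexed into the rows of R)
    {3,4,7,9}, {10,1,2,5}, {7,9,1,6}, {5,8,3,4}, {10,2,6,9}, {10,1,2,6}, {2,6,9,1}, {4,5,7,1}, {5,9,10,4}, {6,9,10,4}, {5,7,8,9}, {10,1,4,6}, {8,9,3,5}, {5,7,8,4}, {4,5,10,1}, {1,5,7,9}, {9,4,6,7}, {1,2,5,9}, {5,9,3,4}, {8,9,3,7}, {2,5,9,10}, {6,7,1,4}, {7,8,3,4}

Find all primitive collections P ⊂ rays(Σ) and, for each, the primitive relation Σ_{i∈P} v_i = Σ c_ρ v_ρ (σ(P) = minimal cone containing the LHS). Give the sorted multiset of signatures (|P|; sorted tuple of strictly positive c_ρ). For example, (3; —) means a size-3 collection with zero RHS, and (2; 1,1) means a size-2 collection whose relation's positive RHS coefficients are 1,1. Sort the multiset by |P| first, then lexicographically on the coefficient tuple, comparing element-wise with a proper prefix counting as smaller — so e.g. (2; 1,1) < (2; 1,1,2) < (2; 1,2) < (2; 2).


Σ has 17 primitive collections:

  {2,7}:  v_{2} + v_{7} = 0  →  sig = (2; —)
  {5,6}:  v_{5} + v_{6} = 0  →  sig = (2; —)
  {2,4}:  v_{2} + v_{4} = v_{10}  →  sig = (2; 1)
  {7,10}:  v_{7} + v_{10} = v_{4}  →  sig = (2; 1)
  {1,3}:  v_{1} + v_{3} = v_{5} + v_{7}  →  sig = (2; 1,1)
  {2,8}:  v_{2} + v_{8} = v_{3} + v_{5}  →  sig = (2; 1,1)
  {6,8}:  v_{6} + v_{8} = v_{3} + v_{7}  →  sig = (2; 1,1)
  {2,3}:  v_{2} + v_{3} = v_{4} + v_{5} + v_{9}  →  sig = (2; 1,1,1)
  {3,6}:  v_{3} + v_{6} = v_{4} + v_{7} + v_{9}  →  sig = (2; 1,1,1)
  {8,10}:  v_{8} + v_{10} = v_{3} + v_{4} + v_{5}  →  sig = (2; 1,1,1)
  {3,10}:  v_{3} + v_{10} = 2·v_{4} + v_{5} + v_{9}  →  sig = (2; 1,1,2)
  {1,8}:  v_{1} + v_{8} = 2·v_{5} + 2·v_{7}  →  sig = (2; 2,2)
  {1,4,9}:  v_{1} + v_{4} + v_{9} = 0  →  sig = (3; —)
  {1,9,10}:  v_{1} + v_{9} + v_{10} = v_{2}  →  sig = (3; 1)
  {3,5,7}:  v_{3} + v_{5} + v_{7} = v_{8}  →  sig = (3; 1)
  {4,8,9}:  v_{4} + v_{8} + v_{9} = 2·v_{3}  →  sig = (3; 2)
  {4,5,7,9}:  v_{4} + v_{5} + v_{7} + v_{9} = v_{3}  →  sig = (4; 1)

Hence PRS(X_Σ) =
    (2; —)
    (2; —)
    (2; 1)
    (2; 1)
    (2; 1,1)
    (2; 1,1)
    (2; 1,1)
    (2; 1,1,1)
    (2; 1,1,1)
    (2; 1,1,1)
    (2; 1,1,2)
    (2; 2,2)
    (3; —)
    (3; 1)
    (3; 1)
    (3; 2)
    (4; 1)


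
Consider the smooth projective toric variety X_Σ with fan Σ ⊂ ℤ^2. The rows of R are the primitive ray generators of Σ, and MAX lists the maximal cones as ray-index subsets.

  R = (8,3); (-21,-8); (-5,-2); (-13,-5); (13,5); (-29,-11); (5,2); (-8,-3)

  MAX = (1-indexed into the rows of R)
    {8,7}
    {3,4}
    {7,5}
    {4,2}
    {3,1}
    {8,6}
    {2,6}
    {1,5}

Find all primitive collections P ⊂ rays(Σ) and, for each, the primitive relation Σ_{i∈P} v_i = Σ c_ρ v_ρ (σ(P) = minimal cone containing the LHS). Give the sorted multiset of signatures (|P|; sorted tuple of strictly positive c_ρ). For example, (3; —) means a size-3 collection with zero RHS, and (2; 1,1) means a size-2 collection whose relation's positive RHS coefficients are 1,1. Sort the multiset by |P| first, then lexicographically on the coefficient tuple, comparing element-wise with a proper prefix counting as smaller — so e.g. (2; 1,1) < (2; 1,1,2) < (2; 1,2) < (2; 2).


Δ(Σ) — 8 vertices, 20 min non-faces:

  P={1,8}:  v_{1} + v_{8} = 0  →  sig = (2; —)
  P={3,7}:  v_{3} + v_{7} = 0  →  sig = (2; —)
  P={4,5}:  v_{4} + v_{5} = 0  →  sig = (2; —)
  P={1,2}:  v_{1} + v_{2} = v_{4}  →  sig = (2; 1)
  P={1,4}:  v_{1} + v_{4} = v_{3}  →  sig = (2; 1)
  P={1,6}:  v_{1} + v_{6} = v_{2}  →  sig = (2; 1)
  P={1,7}:  v_{1} + v_{7} = v_{5}  →  sig = (2; 1)
  P={2,5}:  v_{2} + v_{5} = v_{8}  →  sig = (2; 1)
  P={2,8}:  v_{2} + v_{8} = v_{6}  →  sig = (2; 1)
  P={3,5}:  v_{3} + v_{5} = v_{1}  →  sig = (2; 1)
  P={3,8}:  v_{3} + v_{8} = v_{4}  →  sig = (2; 1)
  P={4,7}:  v_{4} + v_{7} = v_{8}  →  sig = (2; 1)
  P={4,8}:  v_{4} + v_{8} = v_{2}  →  sig = (2; 1)
  P={5,8}:  v_{5} + v_{8} = v_{7}  →  sig = (2; 1)
  P={3,6}:  v_{3} + v_{6} = v_{2} + v_{4}  →  sig = (2; 1,1)
  P={2,3}:  v_{2} + v_{3} = 2·v_{4}  →  sig = (2; 2)
  P={2,7}:  v_{2} + v_{7} = 2·v_{8}  →  sig = (2; 2)
  P={4,6}:  v_{4} + v_{6} = 2·v_{2}  →  sig = (2; 2)
  P={5,6}:  v_{5} + v_{6} = 2·v_{8}  →  sig = (2; 2)
  P={6,7}:  v_{6} + v_{7} = 3·v_{8}  →  sig = (2; 3)

Signatures (|P|; sorted positive RHS coefficients), sorted:
[(2; —), (2; —), (2; —), (2; 1), (2; 1), (2; 1), (2; 1), (2; 1), (2; 1), (2; 1), (2; 1), (2; 1), (2; 1), (2; 1), (2; 1,1), (2; 2), (2; 2), (2; 2), (2; 2), (2; 3)]


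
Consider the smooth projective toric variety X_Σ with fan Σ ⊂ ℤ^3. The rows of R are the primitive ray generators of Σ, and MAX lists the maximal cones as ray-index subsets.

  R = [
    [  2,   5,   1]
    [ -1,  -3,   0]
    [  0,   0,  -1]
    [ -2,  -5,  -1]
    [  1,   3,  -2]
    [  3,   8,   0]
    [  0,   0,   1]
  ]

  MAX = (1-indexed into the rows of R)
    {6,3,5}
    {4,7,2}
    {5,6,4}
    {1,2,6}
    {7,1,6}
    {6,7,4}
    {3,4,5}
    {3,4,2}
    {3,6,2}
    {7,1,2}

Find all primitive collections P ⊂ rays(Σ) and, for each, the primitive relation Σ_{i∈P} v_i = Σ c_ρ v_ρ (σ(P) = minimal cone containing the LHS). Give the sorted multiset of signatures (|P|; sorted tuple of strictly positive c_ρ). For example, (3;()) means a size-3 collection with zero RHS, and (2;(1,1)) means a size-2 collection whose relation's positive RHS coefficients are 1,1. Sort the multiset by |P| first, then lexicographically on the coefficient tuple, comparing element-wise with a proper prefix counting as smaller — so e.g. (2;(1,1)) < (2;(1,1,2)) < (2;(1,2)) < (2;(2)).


Minimal non-faces — 9 found among 7 rays, 10 max cones:

  • {1,4}:  v_{1} + v_{4} = 0  ⇒ sig = (2;())
  • {3,7}:  v_{3} + v_{7} = 0  ⇒ sig = (2;())
  • {1,3}:  v_{1} + v_{3} = v_{2} + v_{6}  ⇒ sig = (2;(1,1))
  • {1,5}:  v_{1} + v_{5} = v_{3} + v_{6}  ⇒ sig = (2;(1,1))
  • {5,7}:  v_{5} + v_{7} = v_{4} + v_{6}  ⇒ sig = (2;(1,1))
  • {2,5}:  v_{2} + v_{5} = 2·v_{3}  ⇒ sig = (2;(2))
  • {2,4,6}:  v_{2} + v_{4} + v_{6} = v_{3}  ⇒ sig = (3;(1))
  • {2,6,7}:  v_{2} + v_{6} + v_{7} = v_{1}  ⇒ sig = (3;(1))
  • {3,4,6}:  v_{3} + v_{4} + v_{6} = v_{5}  ⇒ sig = (3;(1))

Sorted signature multiset PRS(X):
    |P|=2: 6 collections, coeffs (), (), (1,1), (1,1), (1,1), (2)
    |P|=3: 3 collections, coeffs (1), (1), (1)


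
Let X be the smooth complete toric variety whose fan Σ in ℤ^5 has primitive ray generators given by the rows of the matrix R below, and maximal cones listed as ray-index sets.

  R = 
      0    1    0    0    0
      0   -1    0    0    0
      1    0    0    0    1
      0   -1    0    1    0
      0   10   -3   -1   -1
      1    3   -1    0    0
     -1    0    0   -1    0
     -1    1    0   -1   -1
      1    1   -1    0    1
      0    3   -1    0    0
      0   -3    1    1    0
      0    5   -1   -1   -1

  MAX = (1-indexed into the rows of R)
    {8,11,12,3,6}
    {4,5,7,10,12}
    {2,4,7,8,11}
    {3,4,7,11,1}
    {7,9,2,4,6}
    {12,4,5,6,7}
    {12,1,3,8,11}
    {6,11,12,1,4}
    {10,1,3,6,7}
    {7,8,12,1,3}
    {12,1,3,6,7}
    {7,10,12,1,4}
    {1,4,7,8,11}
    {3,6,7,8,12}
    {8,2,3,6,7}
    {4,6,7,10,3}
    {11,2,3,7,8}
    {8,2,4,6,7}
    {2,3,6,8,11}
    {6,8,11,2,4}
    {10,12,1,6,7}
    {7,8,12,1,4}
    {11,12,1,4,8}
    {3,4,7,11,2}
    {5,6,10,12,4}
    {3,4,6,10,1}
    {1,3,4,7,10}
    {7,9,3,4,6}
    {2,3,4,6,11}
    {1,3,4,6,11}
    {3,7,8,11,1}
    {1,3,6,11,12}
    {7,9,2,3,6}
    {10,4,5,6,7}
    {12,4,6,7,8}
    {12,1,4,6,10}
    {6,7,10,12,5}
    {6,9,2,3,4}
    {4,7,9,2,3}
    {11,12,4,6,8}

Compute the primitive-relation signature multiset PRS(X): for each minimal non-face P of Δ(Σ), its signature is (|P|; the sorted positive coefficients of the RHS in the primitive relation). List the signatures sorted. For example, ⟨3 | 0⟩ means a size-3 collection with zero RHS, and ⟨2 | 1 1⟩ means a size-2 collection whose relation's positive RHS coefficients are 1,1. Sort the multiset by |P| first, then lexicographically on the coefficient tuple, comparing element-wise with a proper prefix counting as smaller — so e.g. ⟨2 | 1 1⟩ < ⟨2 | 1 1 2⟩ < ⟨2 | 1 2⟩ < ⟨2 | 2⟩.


Primitive collections (25):

  P = {1,2}:  v_{1} + v_{2} = 0 — sig = ⟨2 | 0⟩
  P = {2,12}:  v_{2} + v_{12} = v_{6} + v_{8} — sig = ⟨2 | 1 1⟩
  P = {10,11}:  v_{10} + v_{11} = v_{1} + v_{4} — sig = ⟨2 | 1 1⟩
  P = {2,10}:  v_{2} + v_{10} = v_{4} + v_{6} + v_{7} — sig = ⟨2 | 1 1 1⟩
  P = {5,11}:  v_{5} + v_{11} = v_{4} + v_{10} + v_{12} — sig = ⟨2 | 1 1 1⟩
  P = {8,9}:  v_{8} + v_{9} = v_{2} + v_{6} + v_{7} — sig = ⟨2 | 1 1 1⟩
  P = {8,10}:  v_{8} + v_{10} = v_{4} + v_{7} + v_{12} — sig = ⟨2 | 1 1 1⟩
  P = {9,11}:  v_{9} + v_{11} = v_{2} + v_{3} + v_{4} — sig = ⟨2 | 1 1 1⟩
  P = {1,9}:  v_{1} + v_{9} = v_{3} + v_{4} + v_{6} + v_{7} — sig = ⟨2 | 1 1 1 1⟩
  P = {3,5}:  v_{3} + v_{5} = v_{1} + 2·v_{6} + v_{7} + v_{10} — sig = ⟨2 | 1 1 1 2⟩
  P = {5,9}:  v_{5} + v_{9} = v_{4} + 3·v_{6} + 2·v_{7} + v_{10} — sig = ⟨2 | 1 1 2 3⟩
  P = {1,5}:  v_{1} + v_{5} = 2·v_{10} + v_{12} — sig = ⟨2 | 1 2⟩
  P = {9,12}:  v_{9} + v_{12} = 2·v_{6} + v_{7} — sig = ⟨2 | 1 2⟩
  P = {2,5}:  v_{2} + v_{5} = 2·v_{4} + 2·v_{6} + 2·v_{7} + v_{12} — sig = ⟨2 | 1 2 2 2⟩
  P = {5,8}:  v_{5} + v_{8} = 2·v_{4} + v_{6} + 2·v_{7} + 2·v_{12} — sig = ⟨2 | 1 2 2 2⟩
  P = {9,10}:  v_{9} + v_{10} = v_{3} + 2·v_{4} + 2·v_{6} + 2·v_{7} — sig = ⟨2 | 1 2 2 2⟩
  P = {3,4,8}:  v_{3} + v_{4} + v_{8} = 0 — sig = ⟨3 | 0⟩
  P = {6,7,11}:  v_{6} + v_{7} + v_{11} = 0 — sig = ⟨3 | 0⟩
  P = {1,6,8}:  v_{1} + v_{6} + v_{8} = v_{12} — sig = ⟨3 | 1⟩
  P = {3,4,12}:  v_{3} + v_{4} + v_{12} = v_{1} + v_{6} — sig = ⟨3 | 1 1⟩
  P = {7,11,12}:  v_{7} + v_{11} + v_{12} = v_{1} + v_{8} — sig = ⟨3 | 1 1⟩
  P = {3,10,12}:  v_{3} + v_{10} + v_{12} = 2·v_{1} + 2·v_{6} + v_{7} — sig = ⟨3 | 1 2 2⟩
  P = {1,4,6,7}:  v_{1} + v_{4} + v_{6} + v_{7} = v_{10} — sig = ⟨4 | 1⟩
  P = {2,3,4,6,7}:  v_{2} + v_{3} + v_{4} + v_{6} + v_{7} = v_{9} — sig = ⟨5 | 1⟩
  P = {4,6,7,10,12}:  v_{4} + v_{6} + v_{7} + v_{10} + v_{12} = v_{5} — sig = ⟨5 | 1⟩

so the primitive-relation signature multiset is
[⟨2 | 0⟩, ⟨2 | 1 1⟩, ⟨2 | 1 1⟩, ⟨2 | 1 1 1⟩, ⟨2 | 1 1 1⟩, ⟨2 | 1 1 1⟩, ⟨2 | 1 1 1⟩, ⟨2 | 1 1 1⟩, ⟨2 | 1 1 1 1⟩, ⟨2 | 1 1 1 2⟩, ⟨2 | 1 1 2 3⟩, ⟨2 | 1 2⟩, ⟨2 | 1 2⟩, ⟨2 | 1 2 2 2⟩, ⟨2 | 1 2 2 2⟩, ⟨2 | 1 2 2 2⟩, ⟨3 | 0⟩, ⟨3 | 0⟩, ⟨3 | 1⟩, ⟨3 | 1 1⟩, ⟨3 | 1 1⟩, ⟨3 | 1 2 2⟩, ⟨4 | 1⟩, ⟨5 | 1⟩, ⟨5 | 1⟩]


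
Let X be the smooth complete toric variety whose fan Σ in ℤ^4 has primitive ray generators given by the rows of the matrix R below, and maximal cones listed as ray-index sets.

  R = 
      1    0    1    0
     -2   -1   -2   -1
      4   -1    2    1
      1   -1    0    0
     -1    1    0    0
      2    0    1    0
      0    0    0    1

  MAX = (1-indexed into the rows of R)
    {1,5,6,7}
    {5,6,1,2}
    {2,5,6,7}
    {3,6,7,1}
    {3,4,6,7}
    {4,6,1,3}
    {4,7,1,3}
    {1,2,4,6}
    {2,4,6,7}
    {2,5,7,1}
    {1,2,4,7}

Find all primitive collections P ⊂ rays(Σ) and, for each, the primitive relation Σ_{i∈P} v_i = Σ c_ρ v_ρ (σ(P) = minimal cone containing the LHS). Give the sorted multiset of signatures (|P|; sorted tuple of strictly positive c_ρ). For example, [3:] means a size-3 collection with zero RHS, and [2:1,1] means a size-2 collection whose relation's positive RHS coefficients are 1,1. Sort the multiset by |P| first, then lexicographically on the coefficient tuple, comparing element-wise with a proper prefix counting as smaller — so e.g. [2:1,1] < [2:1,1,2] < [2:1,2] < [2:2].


Primitive collections (5):

  P = {4,5}:  v_{4} + v_{5} = 0 ; sig = [2:]
  P = {3,5}:  v_{3} + v_{5} = v_{1} + v_{6} + v_{7} ; sig = [2:1,1,1]
  P = {2,3}:  v_{2} + v_{3} = 2·v_{4} ; sig = [2:2]
  P = {1,2,6,7}:  v_{1} + v_{2} + v_{6} + v_{7} = v_{4} ; sig = [4:1]
  P = {1,4,6,7}:  v_{1} + v_{4} + v_{6} + v_{7} = v_{3} ; sig = [4:1]

Signatures (|P|; sorted positive RHS coefficients), sorted:
{ [2:],  [2:1,1,1],  [2:2],  [4:1] ×2 }
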